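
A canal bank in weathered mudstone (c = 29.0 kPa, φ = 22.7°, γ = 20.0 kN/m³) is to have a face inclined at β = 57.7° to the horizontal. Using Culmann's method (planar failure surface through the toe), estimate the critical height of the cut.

H_c = 25.01 m

Culmann's analysis gives the critical failure plane at α_cr = (β + φ)/2 = (57.7 + 22.7)/2 = 40.2°, and the critical height
H_c = (4c/γ) · sinβ cosφ / [1 − cos(β − φ)]
    = (4·29.0/20.0) · sin57.7°·cos22.7° / [1 − cos(35.0°)]
    = 5.800 · 0.8453·0.9225 / [1 − 0.8192]
    = 5.800 · 0.7798 / 0.1808
    = 25.01 m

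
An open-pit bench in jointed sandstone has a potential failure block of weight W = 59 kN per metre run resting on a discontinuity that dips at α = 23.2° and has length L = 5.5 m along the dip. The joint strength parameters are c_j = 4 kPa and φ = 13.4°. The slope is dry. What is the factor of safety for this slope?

FS = 1.50

Resolving the block weight along and normal to the plane and applying the Mohr–Coulomb strength on the joint:
N' = W cosα = 59·cos23.2° = 54.2 kN/m
Driving force T = W sinα = 59·sin23.2° = 23.2 kN/m
Resisting force R = c_j·L + N'·tanφ = 4·5.5 + 54.2·tan13.4° = 22.0 + 12.9 = 34.9 kN/m
FS = R / T = 34.9 / 23.2 = 1.502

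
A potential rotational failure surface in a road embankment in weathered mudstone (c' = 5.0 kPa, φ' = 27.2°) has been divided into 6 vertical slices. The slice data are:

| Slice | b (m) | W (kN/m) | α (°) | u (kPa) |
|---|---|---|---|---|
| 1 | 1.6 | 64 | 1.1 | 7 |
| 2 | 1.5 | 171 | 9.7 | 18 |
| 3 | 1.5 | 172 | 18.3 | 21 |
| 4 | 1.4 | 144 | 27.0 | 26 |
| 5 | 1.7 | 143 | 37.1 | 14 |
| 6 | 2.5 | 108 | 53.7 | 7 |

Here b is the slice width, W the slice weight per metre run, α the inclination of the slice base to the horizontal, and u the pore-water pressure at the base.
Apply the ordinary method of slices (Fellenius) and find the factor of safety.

FS = 1.04

Ordinary method of slices: FS = Σ[c'·Δl_i + (W_i cosα_i − u_i·Δl_i)·tanφ'] / Σ W_i sinα_i, with Δl_i = b_i / cosα_i.
Slice 1: Δl = 1.6/cos1.1° = 1.600 m; N'_1 = 64·cos1.1° − 7·1.600 = 52.8; c'Δl = 8.00; W sinα = 1.2
Slice 2: Δl = 1.5/cos9.7° = 1.522 m; N'_2 = 171·cos9.7° − 18·1.522 = 141.2; c'Δl = 7.61; W sinα = 28.8
Slice 3: Δl = 1.5/cos18.3° = 1.580 m; N'_3 = 172·cos18.3° − 21·1.580 = 130.1; c'Δl = 7.90; W sinα = 54.0
Slice 4: Δl = 1.4/cos27.0° = 1.571 m; N'_4 = 144·cos27.0° − 26·1.571 = 87.5; c'Δl = 7.86; W sinα = 65.4
Slice 5: Δl = 1.7/cos37.1° = 2.131 m; N'_5 = 143·cos37.1° − 14·2.131 = 84.2; c'Δl = 10.66; W sinα = 86.3
Slice 6: Δl = 2.5/cos53.7° = 4.223 m; N'_6 = 108·cos53.7° − 7·4.223 = 34.4; c'Δl = 21.11; W sinα = 87.0
Σc'Δl = 63.1 kN/m; ΣN' = 530.1 kN/m; ΣW sinα = 322.7 kN/m
Resisting = 63.1 + 530.1·tan27.2° = 63.1 + 272.4 = 335.6 kN/m
FS = 335.6 / 322.7 = 1.040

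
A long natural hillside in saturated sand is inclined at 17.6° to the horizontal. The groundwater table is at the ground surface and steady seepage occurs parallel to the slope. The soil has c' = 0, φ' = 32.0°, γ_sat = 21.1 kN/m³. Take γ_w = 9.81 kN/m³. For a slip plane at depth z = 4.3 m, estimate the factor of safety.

With seepage parallel to the slope and the water table at the surface, the effective normal stress on the slip plane uses the buoyant unit weight γ' = γ_sat − γ_w while the driving shear stress uses γ_sat:
FS = [c' + γ' z cos²β tanφ'] / [γ_sat z sinβ cosβ]
(For c' = 0 this reduces to FS = (γ'/γ_sat)·tanφ'/tanβ.)
γ' = 21.1 − 9.81 = 11.29 kN/m³
Numerator = 0.0 + 11.29·4.3·cos²17.6°·tan32.0° = 0.0 + 11.29·4.3·0.9086·0.6249 = 27.562 kPa
Denominator = 21.1·4.3·sin17.6°·cos17.6° = 21.1·4.3·0.3024·0.9532 = 26.150 kPa
FS = 27.562 / 26.150 = 1.054

FS = 1.05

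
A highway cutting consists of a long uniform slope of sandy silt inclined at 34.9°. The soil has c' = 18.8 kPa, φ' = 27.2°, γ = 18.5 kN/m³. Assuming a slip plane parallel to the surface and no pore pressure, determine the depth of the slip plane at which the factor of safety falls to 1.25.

Setting FS = 1.25 in FS = [c' + γz cos²β tanφ'] / [γz sinβ cosβ] and solving for z:
z = c' / [γ cosβ (FS·sinβ − cosβ·tanφ')]
  = 18.8 / [18.5·cos34.9°·(1.25·sin34.9° − cos34.9°·tan27.2°)]
  = 18.8 / [18.5·0.8202·(1.25·0.5721 − 0.8202·0.5139)]
  = 18.8 / 4.4560 = 4.219 m

z = 4.22 m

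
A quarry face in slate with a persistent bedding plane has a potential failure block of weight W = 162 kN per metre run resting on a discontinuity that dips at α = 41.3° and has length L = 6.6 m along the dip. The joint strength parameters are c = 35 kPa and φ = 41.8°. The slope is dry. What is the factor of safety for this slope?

Resolving the block weight along and normal to the plane and applying the Mohr–Coulomb strength on the joint:
N' = W cosα = 162·cos41.3° = 121.7 kN/m
Driving force T = W sinα = 162·sin41.3° = 106.9 kN/m
Resisting force R = c·L + N'·tanφ = 35·6.6 + 121.7·tan41.8° = 231.0 + 108.8 = 339.8 kN/m
FS = R / T = 339.8 / 106.9 = 3.178

FS = 3.18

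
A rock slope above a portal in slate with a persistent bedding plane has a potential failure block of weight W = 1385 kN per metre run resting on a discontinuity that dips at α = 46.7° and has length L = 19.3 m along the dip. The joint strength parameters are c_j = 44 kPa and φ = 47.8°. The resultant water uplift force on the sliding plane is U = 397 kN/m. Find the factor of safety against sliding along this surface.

Resolving the block weight along and normal to the plane and applying the Mohr–Coulomb strength on the joint:
N' = W cosα − U = 1385·cos46.7° − 397 = 552.9 kN/m
Driving force T = W sinα = 1385·sin46.7° = 1008.0 kN/m
Resisting force R = c_j·L + N'·tanφ = 44·19.3 + 552.9·tan47.8° = 849.2 + 609.7 = 1458.9 kN/m
FS = R / T = 1458.9 / 1008.0 = 1.447

FS = 1.45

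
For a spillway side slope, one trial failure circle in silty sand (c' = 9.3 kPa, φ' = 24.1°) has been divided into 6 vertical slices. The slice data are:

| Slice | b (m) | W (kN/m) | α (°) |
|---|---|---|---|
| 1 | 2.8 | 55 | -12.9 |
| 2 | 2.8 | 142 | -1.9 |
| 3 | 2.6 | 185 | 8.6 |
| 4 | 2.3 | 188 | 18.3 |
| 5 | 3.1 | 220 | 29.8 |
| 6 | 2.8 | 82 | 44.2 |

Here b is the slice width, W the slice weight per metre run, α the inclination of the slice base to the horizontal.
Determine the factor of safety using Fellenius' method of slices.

FS = 2.24

Ordinary method of slices: FS = Σ[c'·Δl_i + (W_i cosα_i)·tanφ'] / Σ W_i sinα_i, with Δl_i = b_i / cosα_i.
Slice 1: Δl = 2.8/cos(-12.9°) = 2.872 m; N'_1 = 55·cos(-12.9°) = 53.6; c'Δl = 26.71; W sinα = -12.3
Slice 2: Δl = 2.8/cos(-1.9°) = 2.802 m; N'_2 = 142·cos(-1.9°) = 141.9; c'Δl = 26.05; W sinα = -4.7
Slice 3: Δl = 2.6/cos8.6° = 2.630 m; N'_3 = 185·cos8.6° = 182.9; c'Δl = 24.45; W sinα = 27.7
Slice 4: Δl = 2.3/cos18.3° = 2.423 m; N'_4 = 188·cos18.3° = 178.5; c'Δl = 22.53; W sinα = 59.0
Slice 5: Δl = 3.1/cos29.8° = 3.572 m; N'_5 = 220·cos29.8° = 190.9; c'Δl = 33.22; W sinα = 109.3
Slice 6: Δl = 2.8/cos44.2° = 3.906 m; N'_6 = 82·cos44.2° = 58.8; c'Δl = 36.32; W sinα = 57.2
Σc'Δl = 169.3 kN/m; ΣN' = 806.6 kN/m; ΣW sinα = 236.2 kN/m
Resisting = 169.3 + 806.6·tan24.1° = 169.3 + 360.8 = 530.1 kN/m
FS = 530.1 / 236.2 = 2.244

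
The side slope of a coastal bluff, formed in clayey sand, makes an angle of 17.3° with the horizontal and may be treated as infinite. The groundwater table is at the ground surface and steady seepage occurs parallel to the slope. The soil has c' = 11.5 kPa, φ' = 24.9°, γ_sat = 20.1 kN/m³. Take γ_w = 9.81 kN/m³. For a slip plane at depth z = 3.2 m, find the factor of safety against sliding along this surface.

With seepage parallel to the slope and the water table at the surface, the effective normal stress on the slip plane uses the buoyant unit weight γ' = γ_sat − γ_w while the driving shear stress uses γ_sat:
FS = [c' + γ' z cos²β tanφ'] / [γ_sat z sinβ cosβ]
γ' = 20.1 − 9.81 = 10.29 kN/m³
Numerator = 11.5 + 10.29·3.2·cos²17.3°·tan24.9° = 11.5 + 10.29·3.2·0.9116·0.4642 = 25.433 kPa
Denominator = 20.1·3.2·sin17.3°·cos17.3° = 20.1·3.2·0.2974·0.9548 = 18.262 kPa
FS = 25.433 / 18.262 = 1.393

FS = 1.39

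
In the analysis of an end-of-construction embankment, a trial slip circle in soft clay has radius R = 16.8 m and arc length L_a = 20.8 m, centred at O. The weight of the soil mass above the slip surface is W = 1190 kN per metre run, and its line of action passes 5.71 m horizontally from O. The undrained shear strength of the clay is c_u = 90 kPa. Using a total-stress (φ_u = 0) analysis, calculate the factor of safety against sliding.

FS = 4.63

Taking moments about the centre O, the resisting moment is provided by the undrained shear strength acting along the arc:
M_R = c_u·L_a·R = 90·20.80·16.8 = 31449.6 kN·m/m
M_D = W·d = 1190·5.71 = 6794.9 kN·m/m
FS = M_R / M_D = 31449.6 / 6794.9 = 4.628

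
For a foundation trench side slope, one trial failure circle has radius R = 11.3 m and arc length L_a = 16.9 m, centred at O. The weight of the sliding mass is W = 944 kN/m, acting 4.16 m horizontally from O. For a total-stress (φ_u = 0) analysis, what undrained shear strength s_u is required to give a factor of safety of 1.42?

s_u = 29.2 kPa

FS = s_u·L_a·R / (W·d), so s_u = FS·W·d / (L_a·R).
s_u = 1.42·944·4.16 / (16.90·11.3) = 5576.4 / 190.97 = 29.20 kPa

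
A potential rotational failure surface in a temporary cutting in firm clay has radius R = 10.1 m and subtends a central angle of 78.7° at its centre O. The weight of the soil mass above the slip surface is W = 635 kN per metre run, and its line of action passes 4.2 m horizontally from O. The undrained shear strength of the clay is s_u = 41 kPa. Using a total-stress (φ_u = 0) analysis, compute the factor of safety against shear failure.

FS = 2.15

Taking moments about the centre O, the resisting moment is provided by the undrained shear strength acting along the arc:
Arc length L_a = R·θ = 10.1·(78.7°·π/180) = 10.1·1.3736 = 13.87 m
M_R = s_u·L_a·R = 41·13.87·10.1 = 5744.9 kN·m/m
M_D = W·d = 635·4.2 = 2667.0 kN·m/m
FS = M_R / M_D = 5744.9 / 2667.0 = 2.154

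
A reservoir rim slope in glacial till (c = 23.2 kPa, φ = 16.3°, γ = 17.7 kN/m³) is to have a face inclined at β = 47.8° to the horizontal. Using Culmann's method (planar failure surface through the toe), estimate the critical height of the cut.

Culmann's analysis gives the critical failure plane at α_cr = (β + φ)/2 = (47.8 + 16.3)/2 = 32.0°, and the critical height
H_c = (4c/γ) · sinβ cosφ / [1 − cos(β − φ)]
    = (4·23.2/17.7) · sin47.8°·cos16.3° / [1 − cos(31.5°)]
    = 5.243 · 0.7408·0.9598 / [1 − 0.8526]
    = 5.243 · 0.7110 / 0.1474
    = 25.30 m

H_c = 25.30 m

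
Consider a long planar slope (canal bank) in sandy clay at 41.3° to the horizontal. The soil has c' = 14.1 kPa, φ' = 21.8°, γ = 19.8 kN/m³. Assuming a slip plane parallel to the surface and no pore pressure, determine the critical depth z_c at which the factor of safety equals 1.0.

z_c = 2.64 m

Setting FS = 1.00 in FS = [c' + γz cos²β tanφ'] / [γz sinβ cosβ] and solving for z:
z = c' / [γ cosβ (FS·sinβ − cosβ·tanφ')]
  = 14.1 / [19.8·cos41.3°·(1.00·sin41.3° − cos41.3°·tan21.8°)]
  = 14.1 / [19.8·0.7513·(1.00·0.6600 − 0.7513·0.4000)]
  = 14.1 / 5.3478 = 2.637 m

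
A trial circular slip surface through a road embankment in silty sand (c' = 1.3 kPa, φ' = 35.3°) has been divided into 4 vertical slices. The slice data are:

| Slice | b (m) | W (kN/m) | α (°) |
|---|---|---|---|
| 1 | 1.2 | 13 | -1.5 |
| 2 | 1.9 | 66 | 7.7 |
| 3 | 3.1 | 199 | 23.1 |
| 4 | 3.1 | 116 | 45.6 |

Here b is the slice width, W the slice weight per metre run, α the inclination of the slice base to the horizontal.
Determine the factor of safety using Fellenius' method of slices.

Ordinary method of slices: FS = Σ[c'·Δl_i + (W_i cosα_i)·tanφ'] / Σ W_i sinα_i, with Δl_i = b_i / cosα_i.
Slice 1: Δl = 1.2/cos(-1.5°) = 1.200 m; N'_1 = 13·cos(-1.5°) = 13.0; c'Δl = 1.56; W sinα = -0.3
Slice 2: Δl = 1.9/cos7.7° = 1.917 m; N'_2 = 66·cos7.7° = 65.4; c'Δl = 2.49; W sinα = 8.8
Slice 3: Δl = 3.1/cos23.1° = 3.370 m; N'_3 = 199·cos23.1° = 183.0; c'Δl = 4.38; W sinα = 78.1
Slice 4: Δl = 3.1/cos45.6° = 4.431 m; N'_4 = 116·cos45.6° = 81.2; c'Δl = 5.76; W sinα = 82.9
Σc'Δl = 14.2 kN/m; ΣN' = 342.6 kN/m; ΣW sinα = 169.5 kN/m
Resisting = 14.2 + 342.6·tan35.3° = 14.2 + 242.6 = 256.8 kN/m
FS = 256.8 / 169.5 = 1.515

FS = 1.52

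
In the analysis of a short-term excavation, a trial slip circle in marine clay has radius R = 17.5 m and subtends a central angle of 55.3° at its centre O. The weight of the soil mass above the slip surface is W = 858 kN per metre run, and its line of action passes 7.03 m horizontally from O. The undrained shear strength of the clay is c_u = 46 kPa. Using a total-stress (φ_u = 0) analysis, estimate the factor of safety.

FS = 2.25

Taking moments about the centre O, the resisting moment is provided by the undrained shear strength acting along the arc:
Arc length L_a = R·θ = 17.5·(55.3°·π/180) = 17.5·0.9652 = 16.89 m
M_R = c_u·L_a·R = 46·16.89·17.5 = 13596.8 kN·m/m
M_D = W·d = 858·7.03 = 6031.7 kN·m/m
FS = M_R / M_D = 13596.8 / 6031.7 = 2.254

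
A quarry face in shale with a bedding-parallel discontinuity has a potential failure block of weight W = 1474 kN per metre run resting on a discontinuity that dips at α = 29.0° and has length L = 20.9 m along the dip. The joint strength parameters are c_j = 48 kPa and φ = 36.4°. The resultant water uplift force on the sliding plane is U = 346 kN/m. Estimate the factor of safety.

Resolving the block weight along and normal to the plane and applying the Mohr–Coulomb strength on the joint:
N' = W cosα − U = 1474·cos29.0° − 346 = 943.2 kN/m
Driving force T = W sinα = 1474·sin29.0° = 714.6 kN/m
Resisting force R = c_j·L + N'·tanφ = 48·20.9 + 943.2·tan36.4° = 1003.2 + 695.4 = 1698.6 kN/m
FS = R / T = 1698.6 / 714.6 = 2.377

FS = 2.38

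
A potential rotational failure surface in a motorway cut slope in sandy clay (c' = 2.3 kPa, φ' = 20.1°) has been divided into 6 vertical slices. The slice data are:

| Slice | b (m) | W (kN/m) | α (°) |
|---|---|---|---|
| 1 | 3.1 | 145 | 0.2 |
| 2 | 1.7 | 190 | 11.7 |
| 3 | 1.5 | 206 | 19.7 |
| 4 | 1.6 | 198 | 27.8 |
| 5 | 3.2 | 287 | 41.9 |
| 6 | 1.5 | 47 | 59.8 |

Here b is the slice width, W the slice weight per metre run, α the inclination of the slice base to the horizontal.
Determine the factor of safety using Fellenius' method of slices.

FS = 0.87

Ordinary method of slices: FS = Σ[c'·Δl_i + (W_i cosα_i)·tanφ'] / Σ W_i sinα_i, with Δl_i = b_i / cosα_i.
Slice 1: Δl = 3.1/cos0.2° = 3.100 m; N'_1 = 145·cos0.2° = 145.0; c'Δl = 7.13; W sinα = 0.5
Slice 2: Δl = 1.7/cos11.7° = 1.736 m; N'_2 = 190·cos11.7° = 186.1; c'Δl = 3.99; W sinα = 38.5
Slice 3: Δl = 1.5/cos19.7° = 1.593 m; N'_3 = 206·cos19.7° = 193.9; c'Δl = 3.66; W sinα = 69.4
Slice 4: Δl = 1.6/cos27.8° = 1.809 m; N'_4 = 198·cos27.8° = 175.1; c'Δl = 4.16; W sinα = 92.3
Slice 5: Δl = 3.2/cos41.9° = 4.299 m; N'_5 = 287·cos41.9° = 213.6; c'Δl = 9.89; W sinα = 191.7
Slice 6: Δl = 1.5/cos59.8° = 2.982 m; N'_6 = 47·cos59.8° = 23.6; c'Δl = 6.86; W sinα = 40.6
Σc'Δl = 35.7 kN/m; ΣN' = 937.4 kN/m; ΣW sinα = 433.1 kN/m
Resisting = 35.7 + 937.4·tan20.1° = 35.7 + 343.0 = 378.7 kN/m
FS = 378.7 / 433.1 = 0.874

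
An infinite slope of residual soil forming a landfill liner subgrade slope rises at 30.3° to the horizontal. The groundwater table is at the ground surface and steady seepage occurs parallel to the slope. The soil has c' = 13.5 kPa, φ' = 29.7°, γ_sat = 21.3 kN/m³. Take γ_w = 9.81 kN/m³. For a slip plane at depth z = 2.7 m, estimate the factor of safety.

With seepage parallel to the slope and the water table at the surface, the effective normal stress on the slip plane uses the buoyant unit weight γ' = γ_sat − γ_w while the driving shear stress uses γ_sat:
FS = [c' + γ' z cos²β tanφ'] / [γ_sat z sinβ cosβ]
γ' = 21.3 − 9.81 = 11.49 kN/m³
Numerator = 13.5 + 11.49·2.7·cos²30.3°·tan29.7° = 13.5 + 11.49·2.7·0.7455·0.5704 = 26.691 kPa
Denominator = 21.3·2.7·sin30.3°·cos30.3° = 21.3·2.7·0.5045·0.8634 = 25.052 kPa
FS = 26.691 / 25.052 = 1.065

FS = 1.07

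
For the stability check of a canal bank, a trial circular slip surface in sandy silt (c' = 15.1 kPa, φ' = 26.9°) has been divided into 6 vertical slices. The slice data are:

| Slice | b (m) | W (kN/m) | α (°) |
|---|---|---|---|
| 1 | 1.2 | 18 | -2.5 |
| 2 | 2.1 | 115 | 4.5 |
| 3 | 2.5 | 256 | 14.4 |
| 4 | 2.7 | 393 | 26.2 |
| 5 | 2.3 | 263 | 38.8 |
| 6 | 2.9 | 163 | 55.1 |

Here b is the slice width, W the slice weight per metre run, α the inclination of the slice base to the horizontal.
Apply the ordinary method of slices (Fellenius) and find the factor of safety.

Ordinary method of slices: FS = Σ[c'·Δl_i + (W_i cosα_i)·tanφ'] / Σ W_i sinα_i, with Δl_i = b_i / cosα_i.
Slice 1: Δl = 1.2/cos(-2.5°) = 1.201 m; N'_1 = 18·cos(-2.5°) = 18.0; c'Δl = 18.14; W sinα = -0.8
Slice 2: Δl = 2.1/cos4.5° = 2.106 m; N'_2 = 115·cos4.5° = 114.6; c'Δl = 31.81; W sinα = 9.0
Slice 3: Δl = 2.5/cos14.4° = 2.581 m; N'_3 = 256·cos14.4° = 248.0; c'Δl = 38.97; W sinα = 63.7
Slice 4: Δl = 2.7/cos26.2° = 3.009 m; N'_4 = 393·cos26.2° = 352.6; c'Δl = 45.44; W sinα = 173.5
Slice 5: Δl = 2.3/cos38.8° = 2.951 m; N'_5 = 263·cos38.8° = 205.0; c'Δl = 44.56; W sinα = 164.8
Slice 6: Δl = 2.9/cos55.1° = 5.069 m; N'_6 = 163·cos55.1° = 93.3; c'Δl = 76.54; W sinα = 133.7
Σc'Δl = 255.5 kN/m; ΣN' = 1031.4 kN/m; ΣW sinα = 543.9 kN/m
Resisting = 255.5 + 1031.4·tan26.9° = 255.5 + 523.3 = 778.7 kN/m
FS = 778.7 / 543.9 = 1.432

FS = 1.43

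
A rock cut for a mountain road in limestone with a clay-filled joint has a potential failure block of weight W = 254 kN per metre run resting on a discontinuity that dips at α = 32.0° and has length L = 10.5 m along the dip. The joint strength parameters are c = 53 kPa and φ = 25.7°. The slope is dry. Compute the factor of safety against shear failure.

Resolving the block weight along and normal to the plane and applying the Mohr–Coulomb strength on the joint:
N' = W cosα = 254·cos32.0° = 215.4 kN/m
Driving force T = W sinα = 254·sin32.0° = 134.6 kN/m
Resisting force R = c·L + N'·tanφ = 53·10.5 + 215.4·tan25.7° = 556.5 + 103.7 = 660.2 kN/m
FS = R / T = 660.2 / 134.6 = 4.905

FS = 4.90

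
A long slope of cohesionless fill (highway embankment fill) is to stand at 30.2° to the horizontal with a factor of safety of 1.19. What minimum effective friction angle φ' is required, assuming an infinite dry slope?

FS = tanφ'/tanβ ⇒ tanφ' = FS · tanβ = 1.19 · tan30.2° = 0.6926
φ' = arctan(0.6926) = 34.71°

φ' = 34.7°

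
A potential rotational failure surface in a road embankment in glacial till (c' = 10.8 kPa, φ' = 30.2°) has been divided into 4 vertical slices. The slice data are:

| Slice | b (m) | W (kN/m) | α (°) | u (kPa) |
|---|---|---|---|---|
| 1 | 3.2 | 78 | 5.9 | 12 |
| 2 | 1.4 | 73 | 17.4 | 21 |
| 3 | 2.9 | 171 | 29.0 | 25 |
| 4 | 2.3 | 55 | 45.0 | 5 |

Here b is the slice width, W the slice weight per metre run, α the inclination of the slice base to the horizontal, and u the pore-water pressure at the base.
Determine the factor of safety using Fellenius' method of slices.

FS = 1.44

Ordinary method of slices: FS = Σ[c'·Δl_i + (W_i cosα_i − u_i·Δl_i)·tanφ'] / Σ W_i sinα_i, with Δl_i = b_i / cosα_i.
Slice 1: Δl = 3.2/cos5.9° = 3.217 m; N'_1 = 78·cos5.9° − 12·3.217 = 39.0; c'Δl = 34.74; W sinα = 8.0
Slice 2: Δl = 1.4/cos17.4° = 1.467 m; N'_2 = 73·cos17.4° − 21·1.467 = 38.8; c'Δl = 15.85; W sinα = 21.8
Slice 3: Δl = 2.9/cos29.0° = 3.316 m; N'_3 = 171·cos29.0° − 25·3.316 = 66.7; c'Δl = 35.81; W sinα = 82.9
Slice 4: Δl = 2.3/cos45.0° = 3.253 m; N'_4 = 55·cos45.0° − 5·3.253 = 22.6; c'Δl = 35.13; W sinα = 38.9
Σc'Δl = 121.5 kN/m; ΣN' = 167.1 kN/m; ΣW sinα = 151.6 kN/m
Resisting = 121.5 + 167.1·tan30.2° = 121.5 + 97.3 = 218.8 kN/m
FS = 218.8 / 151.6 = 1.443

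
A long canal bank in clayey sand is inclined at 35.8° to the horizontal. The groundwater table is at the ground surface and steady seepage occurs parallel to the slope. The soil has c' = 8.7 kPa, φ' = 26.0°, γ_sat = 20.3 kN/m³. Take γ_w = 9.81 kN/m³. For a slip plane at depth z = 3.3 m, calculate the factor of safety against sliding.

FS = 0.62

With seepage parallel to the slope and the water table at the surface, the effective normal stress on the slip plane uses the buoyant unit weight γ' = γ_sat − γ_w while the driving shear stress uses γ_sat:
FS = [c' + γ' z cos²β tanφ'] / [γ_sat z sinβ cosβ]
γ' = 20.3 − 9.81 = 10.49 kN/m³
Numerator = 8.7 + 10.49·3.3·cos²35.8°·tan26.0° = 8.7 + 10.49·3.3·0.6578·0.4877 = 19.807 kPa
Denominator = 20.3·3.3·sin35.8°·cos35.8° = 20.3·3.3·0.5850·0.8111 = 31.783 kPa
FS = 19.807 / 31.783 = 0.623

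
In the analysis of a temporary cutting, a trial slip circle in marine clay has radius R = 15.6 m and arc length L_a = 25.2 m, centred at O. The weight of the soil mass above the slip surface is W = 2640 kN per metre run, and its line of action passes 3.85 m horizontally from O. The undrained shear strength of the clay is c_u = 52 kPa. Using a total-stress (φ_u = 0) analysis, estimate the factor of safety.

Taking moments about the centre O, the resisting moment is provided by the undrained shear strength acting along the arc:
M_R = c_u·L_a·R = 52·25.20·15.6 = 20442.2 kN·m/m
M_D = W·d = 2640·3.85 = 10164.0 kN·m/m
FS = M_R / M_D = 20442.2 / 10164.0 = 2.011

FS = 2.01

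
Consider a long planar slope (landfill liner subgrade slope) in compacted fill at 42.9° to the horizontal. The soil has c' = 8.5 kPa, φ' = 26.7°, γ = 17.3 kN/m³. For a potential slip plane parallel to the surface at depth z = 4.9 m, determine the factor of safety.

For an infinite slope with a slip plane parallel to the surface (no pore pressure): FS = [c' + γz cos²β tanφ'] / [γz sinβ cosβ].
γz = 17.3·4.9 = 84.77 kN/m²
Numerator = 8.5 + 84.77·cos²42.9°·tan26.7° = 8.5 + 84.77·0.5366·0.5029 = 31.379 kPa
Denominator = 84.77·sin42.9°·cos42.9° = 84.77·0.6807·0.7325 = 42.271 kPa
FS = 31.379 / 42.271 = 0.742

FS = 0.74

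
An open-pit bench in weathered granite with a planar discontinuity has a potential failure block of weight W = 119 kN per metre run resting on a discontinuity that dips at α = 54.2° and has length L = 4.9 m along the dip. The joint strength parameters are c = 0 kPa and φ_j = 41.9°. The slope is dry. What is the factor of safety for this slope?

Resolving the block weight along and normal to the plane and applying the Mohr–Coulomb strength on the joint:
N' = W cosα = 119·cos54.2° = 69.6 kN/m
Driving force T = W sinα = 119·sin54.2° = 96.5 kN/m
Resisting force R = c·L + N'·tanφ_j = 0·4.9 + 69.6·tan41.9° = 0.0 + 62.5 = 62.5 kN/m
FS = R / T = 62.5 / 96.5 = 0.647

FS = 0.65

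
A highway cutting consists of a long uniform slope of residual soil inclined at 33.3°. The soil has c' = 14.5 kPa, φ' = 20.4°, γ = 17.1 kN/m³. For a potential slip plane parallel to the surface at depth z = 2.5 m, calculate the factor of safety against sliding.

FS = 1.31

For an infinite slope with a slip plane parallel to the surface (no pore pressure): FS = [c' + γz cos²β tanφ'] / [γz sinβ cosβ].
γz = 17.1·2.5 = 42.75 kN/m²
Numerator = 14.5 + 42.75·cos²33.3°·tan20.4° = 14.5 + 42.75·0.6986·0.3719 = 25.606 kPa
Denominator = 42.75·sin33.3°·cos33.3° = 42.75·0.5490·0.8358 = 19.617 kPa
FS = 25.606 / 19.617 = 1.305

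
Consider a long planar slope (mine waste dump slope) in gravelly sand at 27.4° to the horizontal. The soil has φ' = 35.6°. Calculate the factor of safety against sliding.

For a dry cohesionless infinite slope the factor of safety is FS = tanφ' / tanβ.
FS = tan35.6° / tan27.4° = 0.7159 / 0.5184 = 1.381

FS = 1.38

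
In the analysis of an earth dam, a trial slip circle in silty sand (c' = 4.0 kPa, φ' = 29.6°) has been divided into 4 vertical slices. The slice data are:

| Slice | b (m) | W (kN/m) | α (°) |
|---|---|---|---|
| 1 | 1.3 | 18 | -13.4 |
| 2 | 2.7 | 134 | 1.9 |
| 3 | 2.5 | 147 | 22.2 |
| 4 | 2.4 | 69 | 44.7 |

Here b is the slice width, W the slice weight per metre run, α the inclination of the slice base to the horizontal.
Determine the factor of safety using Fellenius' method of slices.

FS = 2.22

Ordinary method of slices: FS = Σ[c'·Δl_i + (W_i cosα_i)·tanφ'] / Σ W_i sinα_i, with Δl_i = b_i / cosα_i.
Slice 1: Δl = 1.3/cos(-13.4°) = 1.336 m; N'_1 = 18·cos(-13.4°) = 17.5; c'Δl = 5.35; W sinα = -4.2
Slice 2: Δl = 2.7/cos1.9° = 2.701 m; N'_2 = 134·cos1.9° = 133.9; c'Δl = 10.81; W sinα = 4.4
Slice 3: Δl = 2.5/cos22.2° = 2.700 m; N'_3 = 147·cos22.2° = 136.1; c'Δl = 10.80; W sinα = 55.5
Slice 4: Δl = 2.4/cos44.7° = 3.376 m; N'_4 = 69·cos44.7° = 49.0; c'Δl = 13.51; W sinα = 48.5
Σc'Δl = 40.5 kN/m; ΣN' = 336.6 kN/m; ΣW sinα = 104.3 kN/m
Resisting = 40.5 + 336.6·tan29.6° = 40.5 + 191.2 = 231.7 kN/m
FS = 231.7 / 104.3 = 2.220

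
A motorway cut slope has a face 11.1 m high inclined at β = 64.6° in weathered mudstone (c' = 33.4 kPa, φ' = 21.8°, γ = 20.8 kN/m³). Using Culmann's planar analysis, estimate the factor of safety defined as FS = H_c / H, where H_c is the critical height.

H_c = (4c'/γ) · sinβ cosφ' / [1 − cos(β − φ')]
    = (4·33.4/20.8) · sin64.6°·cos21.8° / [1 − cos42.8°]
    = 6.423 · 0.8387 / 0.2663 = 20.23 m
FS = H_c / H = 20.23 / 11.1 = 1.823

FS = 1.82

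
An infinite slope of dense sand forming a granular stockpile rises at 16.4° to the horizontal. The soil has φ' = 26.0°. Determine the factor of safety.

For a dry cohesionless infinite slope the factor of safety is FS = tanφ' / tanβ.
FS = tan26.0° / tan16.4° = 0.4877 / 0.2943 = 1.657

FS = 1.66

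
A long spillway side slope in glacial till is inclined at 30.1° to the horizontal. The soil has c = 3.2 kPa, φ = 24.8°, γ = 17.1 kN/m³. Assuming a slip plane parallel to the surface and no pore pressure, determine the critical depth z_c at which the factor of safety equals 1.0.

z_c = 2.13 m

Setting FS = 1.00 in FS = [c + γz cos²β tanφ] / [γz sinβ cosβ] and solving for z:
z = c / [γ cosβ (FS·sinβ − cosβ·tanφ)]
  = 3.2 / [17.1·cos30.1°·(1.00·sin30.1° − cos30.1°·tan24.8°)]
  = 3.2 / [17.1·0.8652·(1.00·0.5015 − 0.8652·0.4621)]
  = 3.2 / 1.5054 = 2.126 m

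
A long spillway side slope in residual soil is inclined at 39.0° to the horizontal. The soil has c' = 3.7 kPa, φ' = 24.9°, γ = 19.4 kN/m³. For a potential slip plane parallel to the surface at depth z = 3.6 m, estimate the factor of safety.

FS = 0.68

For an infinite slope with a slip plane parallel to the surface (no pore pressure): FS = [c' + γz cos²β tanφ'] / [γz sinβ cosβ].
γz = 19.4·3.6 = 69.84 kN/m²
Numerator = 3.7 + 69.84·cos²39.0°·tan24.9° = 3.7 + 69.84·0.6040·0.4642 = 23.279 kPa
Denominator = 69.84·sin39.0°·cos39.0° = 69.84·0.6293·0.7771 = 34.157 kPa
FS = 23.279 / 34.157 = 0.682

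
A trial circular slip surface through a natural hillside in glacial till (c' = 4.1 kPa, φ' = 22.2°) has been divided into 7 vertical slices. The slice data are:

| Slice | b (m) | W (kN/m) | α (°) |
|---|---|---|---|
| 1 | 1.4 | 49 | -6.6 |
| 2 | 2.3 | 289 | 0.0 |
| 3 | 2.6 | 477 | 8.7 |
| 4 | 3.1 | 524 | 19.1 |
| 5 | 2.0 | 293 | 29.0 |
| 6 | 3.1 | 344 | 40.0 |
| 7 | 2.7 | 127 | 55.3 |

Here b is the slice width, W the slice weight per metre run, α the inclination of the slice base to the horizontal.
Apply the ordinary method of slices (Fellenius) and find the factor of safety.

FS = 1.22

Ordinary method of slices: FS = Σ[c'·Δl_i + (W_i cosα_i)·tanφ'] / Σ W_i sinα_i, with Δl_i = b_i / cosα_i.
Slice 1: Δl = 1.4/cos(-6.6°) = 1.409 m; N'_1 = 49·cos(-6.6°) = 48.7; c'Δl = 5.78; W sinα = -5.6
Slice 2: Δl = 2.3/cos0.0° = 2.300 m; N'_2 = 289·cos0.0° = 289.0; c'Δl = 9.43; W sinα = 0.0
Slice 3: Δl = 2.6/cos8.7° = 2.630 m; N'_3 = 477·cos8.7° = 471.5; c'Δl = 10.78; W sinα = 72.2
Slice 4: Δl = 3.1/cos19.1° = 3.281 m; N'_4 = 524·cos19.1° = 495.2; c'Δl = 13.45; W sinα = 171.5
Slice 5: Δl = 2.0/cos29.0° = 2.287 m; N'_5 = 293·cos29.0° = 256.3; c'Δl = 9.38; W sinα = 142.0
Slice 6: Δl = 3.1/cos40.0° = 4.047 m; N'_6 = 344·cos40.0° = 263.5; c'Δl = 16.59; W sinα = 221.1
Slice 7: Δl = 2.7/cos55.3° = 4.743 m; N'_7 = 127·cos55.3° = 72.3; c'Δl = 19.45; W sinα = 104.4
Σc'Δl = 84.9 kN/m; ΣN' = 1896.4 kN/m; ΣW sinα = 705.6 kN/m
Resisting = 84.9 + 1896.4·tan22.2° = 84.9 + 773.9 = 858.8 kN/m
FS = 858.8 / 705.6 = 1.217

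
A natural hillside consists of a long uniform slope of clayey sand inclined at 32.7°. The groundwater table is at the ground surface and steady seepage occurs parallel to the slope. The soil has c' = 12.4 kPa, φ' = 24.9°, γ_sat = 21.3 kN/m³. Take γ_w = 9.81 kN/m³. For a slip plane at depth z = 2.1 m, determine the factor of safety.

FS = 1.00

With seepage parallel to the slope and the water table at the surface, the effective normal stress on the slip plane uses the buoyant unit weight γ' = γ_sat − γ_w while the driving shear stress uses γ_sat:
FS = [c' + γ' z cos²β tanφ'] / [γ_sat z sinβ cosβ]
γ' = 21.3 − 9.81 = 11.49 kN/m³
Numerator = 12.4 + 11.49·2.1·cos²32.7°·tan24.9° = 12.4 + 11.49·2.1·0.7081·0.4642 = 20.331 kPa
Denominator = 21.3·2.1·sin32.7°·cos32.7° = 21.3·2.1·0.5402·0.8415 = 20.335 kPa
FS = 20.331 / 20.335 = 1.000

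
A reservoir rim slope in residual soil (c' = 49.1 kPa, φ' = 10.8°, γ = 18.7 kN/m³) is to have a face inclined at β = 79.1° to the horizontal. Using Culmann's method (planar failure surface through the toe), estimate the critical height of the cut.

Culmann's analysis gives the critical failure plane at α_cr = (β + φ')/2 = (79.1 + 10.8)/2 = 44.9°, and the critical height
H_c = (4c'/γ) · sinβ cosφ' / [1 − cos(β − φ')]
    = (4·49.1/18.7) · sin79.1°·cos10.8° / [1 − cos(68.3°)]
    = 10.503 · 0.9820·0.9823 / [1 − 0.3697]
    = 10.503 · 0.9646 / 0.6303
    = 16.07 m

H_c = 16.07 m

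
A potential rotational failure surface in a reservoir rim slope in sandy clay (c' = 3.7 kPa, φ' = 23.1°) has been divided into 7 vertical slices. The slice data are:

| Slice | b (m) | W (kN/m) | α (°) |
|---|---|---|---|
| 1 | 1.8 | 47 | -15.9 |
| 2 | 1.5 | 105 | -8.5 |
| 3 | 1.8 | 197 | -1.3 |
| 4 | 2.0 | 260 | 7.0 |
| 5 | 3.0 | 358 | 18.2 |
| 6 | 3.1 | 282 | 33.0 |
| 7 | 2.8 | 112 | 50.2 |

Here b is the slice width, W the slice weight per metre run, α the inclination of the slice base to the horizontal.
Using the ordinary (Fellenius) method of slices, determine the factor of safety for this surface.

Ordinary method of slices: FS = Σ[c'·Δl_i + (W_i cosα_i)·tanφ'] / Σ W_i sinα_i, with Δl_i = b_i / cosα_i.
Slice 1: Δl = 1.8/cos(-15.9°) = 1.872 m; N'_1 = 47·cos(-15.9°) = 45.2; c'Δl = 6.92; W sinα = -12.9
Slice 2: Δl = 1.5/cos(-8.5°) = 1.517 m; N'_2 = 105·cos(-8.5°) = 103.8; c'Δl = 5.61; W sinα = -15.5
Slice 3: Δl = 1.8/cos(-1.3°) = 1.800 m; N'_3 = 197·cos(-1.3°) = 196.9; c'Δl = 6.66; W sinα = -4.5
Slice 4: Δl = 2.0/cos7.0° = 2.015 m; N'_4 = 260·cos7.0° = 258.1; c'Δl = 7.46; W sinα = 31.7
Slice 5: Δl = 3.0/cos18.2° = 3.158 m; N'_5 = 358·cos18.2° = 340.1; c'Δl = 11.68; W sinα = 111.8
Slice 6: Δl = 3.1/cos33.0° = 3.696 m; N'_6 = 282·cos33.0° = 236.5; c'Δl = 13.68; W sinα = 153.6
Slice 7: Δl = 2.8/cos50.2° = 4.374 m; N'_7 = 112·cos50.2° = 71.7; c'Δl = 16.18; W sinα = 86.0
Σc'Δl = 68.2 kN/m; ΣN' = 1252.3 kN/m; ΣW sinα = 350.3 kN/m
Resisting = 68.2 + 1252.3·tan23.1° = 68.2 + 534.2 = 602.4 kN/m
FS = 602.4 / 350.3 = 1.720

FS = 1.72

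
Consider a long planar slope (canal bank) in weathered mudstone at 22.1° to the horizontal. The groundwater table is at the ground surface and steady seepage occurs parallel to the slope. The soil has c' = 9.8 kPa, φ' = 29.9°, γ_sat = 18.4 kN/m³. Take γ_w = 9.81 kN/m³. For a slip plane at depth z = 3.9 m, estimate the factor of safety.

FS = 1.05

With seepage parallel to the slope and the water table at the surface, the effective normal stress on the slip plane uses the buoyant unit weight γ' = γ_sat − γ_w while the driving shear stress uses γ_sat:
FS = [c' + γ' z cos²β tanφ'] / [γ_sat z sinβ cosβ]
γ' = 18.4 − 9.81 = 8.59 kN/m³
Numerator = 9.8 + 8.59·3.9·cos²22.1°·tan29.9° = 9.8 + 8.59·3.9·0.8585·0.5750 = 26.337 kPa
Denominator = 18.4·3.9·sin22.1°·cos22.1° = 18.4·3.9·0.3762·0.9265 = 25.014 kPa
FS = 26.337 / 25.014 = 1.053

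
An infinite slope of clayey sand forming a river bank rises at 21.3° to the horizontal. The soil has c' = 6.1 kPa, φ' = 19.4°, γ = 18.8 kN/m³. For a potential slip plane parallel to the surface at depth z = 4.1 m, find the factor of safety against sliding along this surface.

FS = 1.14

For an infinite slope with a slip plane parallel to the surface (no pore pressure): FS = [c' + γz cos²β tanφ'] / [γz sinβ cosβ].
γz = 18.8·4.1 = 77.08 kN/m²
Numerator = 6.1 + 77.08·cos²21.3°·tan19.4° = 6.1 + 77.08·0.8680·0.3522 = 29.662 kPa
Denominator = 77.08·sin21.3°·cos21.3° = 77.08·0.3633·0.9317 = 26.087 kPa
FS = 29.662 / 26.087 = 1.137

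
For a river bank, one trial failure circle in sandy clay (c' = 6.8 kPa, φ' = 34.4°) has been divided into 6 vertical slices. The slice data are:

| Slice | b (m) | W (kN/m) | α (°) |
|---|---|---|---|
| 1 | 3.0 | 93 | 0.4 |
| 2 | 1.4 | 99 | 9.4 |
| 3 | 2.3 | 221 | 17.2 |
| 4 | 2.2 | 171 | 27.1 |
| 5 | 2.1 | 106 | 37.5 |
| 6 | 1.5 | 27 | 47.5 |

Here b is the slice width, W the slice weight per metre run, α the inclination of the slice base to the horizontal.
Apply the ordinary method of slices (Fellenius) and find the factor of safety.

Ordinary method of slices: FS = Σ[c'·Δl_i + (W_i cosα_i)·tanφ'] / Σ W_i sinα_i, with Δl_i = b_i / cosα_i.
Slice 1: Δl = 3.0/cos0.4° = 3.000 m; N'_1 = 93·cos0.4° = 93.0; c'Δl = 20.40; W sinα = 0.6
Slice 2: Δl = 1.4/cos9.4° = 1.419 m; N'_2 = 99·cos9.4° = 97.7; c'Δl = 9.65; W sinα = 16.2
Slice 3: Δl = 2.3/cos17.2° = 2.408 m; N'_3 = 221·cos17.2° = 211.1; c'Δl = 16.37; W sinα = 65.4
Slice 4: Δl = 2.2/cos27.1° = 2.471 m; N'_4 = 171·cos27.1° = 152.2; c'Δl = 16.80; W sinα = 77.9
Slice 5: Δl = 2.1/cos37.5° = 2.647 m; N'_5 = 106·cos37.5° = 84.1; c'Δl = 18.00; W sinα = 64.5
Slice 6: Δl = 1.5/cos47.5° = 2.220 m; N'_6 = 27·cos47.5° = 18.2; c'Δl = 15.10; W sinα = 19.9
Σc'Δl = 96.3 kN/m; ΣN' = 656.3 kN/m; ΣW sinα = 244.5 kN/m
Resisting = 96.3 + 656.3·tan34.4° = 96.3 + 449.4 = 545.7 kN/m
FS = 545.7 / 244.5 = 2.232

FS = 2.23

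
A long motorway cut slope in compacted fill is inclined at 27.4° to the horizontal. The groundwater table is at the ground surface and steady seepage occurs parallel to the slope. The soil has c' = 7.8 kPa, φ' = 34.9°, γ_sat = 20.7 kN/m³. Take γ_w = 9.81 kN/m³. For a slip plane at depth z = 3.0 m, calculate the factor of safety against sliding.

FS = 1.02

With seepage parallel to the slope and the water table at the surface, the effective normal stress on the slip plane uses the buoyant unit weight γ' = γ_sat − γ_w while the driving shear stress uses γ_sat:
FS = [c' + γ' z cos²β tanφ'] / [γ_sat z sinβ cosβ]
γ' = 20.7 − 9.81 = 10.89 kN/m³
Numerator = 7.8 + 10.89·3.0·cos²27.4°·tan34.9° = 7.8 + 10.89·3.0·0.7882·0.6976 = 25.764 kPa
Denominator = 20.7·3.0·sin27.4°·cos27.4° = 20.7·3.0·0.4602·0.8878 = 25.372 kPa
FS = 25.764 / 25.372 = 1.015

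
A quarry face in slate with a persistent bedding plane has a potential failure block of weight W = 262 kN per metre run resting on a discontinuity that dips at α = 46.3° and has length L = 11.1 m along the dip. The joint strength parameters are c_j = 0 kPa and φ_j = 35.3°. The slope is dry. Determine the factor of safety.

Resolving the block weight along and normal to the plane and applying the Mohr–Coulomb strength on the joint:
N' = W cosα = 262·cos46.3° = 181.0 kN/m
Driving force T = W sinα = 262·sin46.3° = 189.4 kN/m
Resisting force R = c_j·L + N'·tanφ_j = 0·11.1 + 181.0·tan35.3° = 0.0 + 128.2 = 128.2 kN/m
FS = R / T = 128.2 / 189.4 = 0.677

FS = 0.68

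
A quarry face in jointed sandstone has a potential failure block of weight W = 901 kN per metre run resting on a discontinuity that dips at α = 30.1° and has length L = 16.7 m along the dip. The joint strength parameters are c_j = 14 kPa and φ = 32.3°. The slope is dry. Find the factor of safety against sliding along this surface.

FS = 1.61

Resolving the block weight along and normal to the plane and applying the Mohr–Coulomb strength on the joint:
N' = W cosα = 901·cos30.1° = 779.5 kN/m
Driving force T = W sinα = 901·sin30.1° = 451.9 kN/m
Resisting force R = c_j·L + N'·tanφ = 14·16.7 + 779.5·tan32.3° = 233.8 + 492.8 = 726.6 kN/m
FS = R / T = 726.6 / 451.9 = 1.608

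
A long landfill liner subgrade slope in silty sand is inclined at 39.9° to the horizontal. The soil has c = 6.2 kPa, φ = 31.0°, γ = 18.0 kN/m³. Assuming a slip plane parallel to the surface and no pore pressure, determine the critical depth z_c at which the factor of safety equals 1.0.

Setting FS = 1.00 in FS = [c + γz cos²β tanφ] / [γz sinβ cosβ] and solving for z:
z = c / [γ cosβ (FS·sinβ − cosβ·tanφ)]
  = 6.2 / [18.0·cos39.9°·(1.00·sin39.9° − cos39.9°·tan31.0°)]
  = 6.2 / [18.0·0.7672·(1.00·0.6414 − 0.7672·0.6009)]
  = 6.2 / 2.4924 = 2.488 m

z_c = 2.49 m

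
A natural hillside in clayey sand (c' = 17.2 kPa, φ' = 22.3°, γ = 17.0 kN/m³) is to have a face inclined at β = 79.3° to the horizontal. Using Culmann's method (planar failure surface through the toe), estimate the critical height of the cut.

H_c = 8.08 m

Culmann's analysis gives the critical failure plane at α_cr = (β + φ')/2 = (79.3 + 22.3)/2 = 50.8°, and the critical height
H_c = (4c'/γ) · sinβ cosφ' / [1 − cos(β − φ')]
    = (4·17.2/17.0) · sin79.3°·cos22.3° / [1 − cos(57.0°)]
    = 4.047 · 0.9826·0.9252 / [1 − 0.5446]
    = 4.047 · 0.9091 / 0.4554
    = 8.08 m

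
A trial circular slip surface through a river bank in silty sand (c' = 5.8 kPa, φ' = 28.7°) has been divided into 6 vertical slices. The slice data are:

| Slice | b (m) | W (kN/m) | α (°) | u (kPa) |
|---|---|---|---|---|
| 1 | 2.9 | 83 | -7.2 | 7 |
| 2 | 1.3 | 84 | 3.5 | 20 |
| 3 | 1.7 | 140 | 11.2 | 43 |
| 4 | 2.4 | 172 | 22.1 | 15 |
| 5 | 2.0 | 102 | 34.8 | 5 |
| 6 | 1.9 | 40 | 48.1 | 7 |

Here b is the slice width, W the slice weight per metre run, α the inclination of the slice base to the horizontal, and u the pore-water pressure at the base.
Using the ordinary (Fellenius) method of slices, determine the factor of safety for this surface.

FS = 1.66

Ordinary method of slices: FS = Σ[c'·Δl_i + (W_i cosα_i − u_i·Δl_i)·tanφ'] / Σ W_i sinα_i, with Δl_i = b_i / cosα_i.
Slice 1: Δl = 2.9/cos(-7.2°) = 2.923 m; N'_1 = 83·cos(-7.2°) − 7·2.923 = 61.9; c'Δl = 16.95; W sinα = -10.4
Slice 2: Δl = 1.3/cos3.5° = 1.302 m; N'_2 = 84·cos3.5° − 20·1.302 = 57.8; c'Δl = 7.55; W sinα = 5.1
Slice 3: Δl = 1.7/cos11.2° = 1.733 m; N'_3 = 140·cos11.2° − 43·1.733 = 62.8; c'Δl = 10.05; W sinα = 27.2
Slice 4: Δl = 2.4/cos22.1° = 2.590 m; N'_4 = 172·cos22.1° − 15·2.590 = 120.5; c'Δl = 15.02; W sinα = 64.7
Slice 5: Δl = 2.0/cos34.8° = 2.436 m; N'_5 = 102·cos34.8° − 5·2.436 = 71.6; c'Δl = 14.13; W sinα = 58.2
Slice 6: Δl = 1.9/cos48.1° = 2.845 m; N'_6 = 40·cos48.1° − 7·2.845 = 6.8; c'Δl = 16.50; W sinα = 29.8
Σc'Δl = 80.2 kN/m; ΣN' = 381.4 kN/m; ΣW sinα = 174.6 kN/m
Resisting = 80.2 + 381.4·tan28.7° = 80.2 + 208.8 = 289.0 kN/m
FS = 289.0 / 174.6 = 1.655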